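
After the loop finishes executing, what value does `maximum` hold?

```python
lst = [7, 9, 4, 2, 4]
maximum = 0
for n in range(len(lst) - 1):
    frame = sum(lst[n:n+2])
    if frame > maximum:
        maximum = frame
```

Let's trace through this code step by step.

Initialize: lst = [7, 9, 4, 2, 4]
Initialize: maximum = 0
Entering loop: for n in range(len(lst) - 1):
After iteration 1: n = 0, maximum = 16, frame = 16
After iteration 2: n = 1, maximum = 16, frame = 13
After iteration 3: n = 2, maximum = 16, frame = 6
After iteration 4: n = 3, maximum = 16, frame = 6
Loop ends.

Final answer: 16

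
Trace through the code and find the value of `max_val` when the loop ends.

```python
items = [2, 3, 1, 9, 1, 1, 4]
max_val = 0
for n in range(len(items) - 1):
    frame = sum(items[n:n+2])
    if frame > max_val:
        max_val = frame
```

Let's trace through this code step by step.

Initialize: items = [2, 3, 1, 9, 1, 1, 4]
Initialize: max_val = 0
Entering loop: for n in range(len(items) - 1):
After iteration 1: n = 0, max_val = 5, frame = 5
After iteration 2: n = 1, max_val = 5, frame = 4
After iteration 3: n = 2, max_val = 10, frame = 10
After iteration 4: n = 3, max_val = 10, frame = 10
After iteration 5: n = 4, max_val = 10, frame = 2
After iteration 6: n = 5, max_val = 10, frame = 5
Loop ends.

Final answer: 10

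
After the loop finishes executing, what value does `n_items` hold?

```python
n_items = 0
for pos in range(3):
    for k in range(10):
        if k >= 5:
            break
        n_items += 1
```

Let's trace through this code step by step.

Initialize: n_items = 0
Entering loop: for pos in range(3):
After iteration 1: pos = 0, n_items = 5
After iteration 2: pos = 1, n_items = 10
After iteration 3: pos = 2, n_items = 15
Loop ends.

Final answer: 15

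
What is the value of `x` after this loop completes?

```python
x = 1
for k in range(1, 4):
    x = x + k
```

Let's trace through this code step by step.

Initialize: x = 1
Entering loop: for k in range(1, 4):
After iteration 1: k = 1, x = 2
After iteration 2: k = 2, x = 4
After iteration 3: k = 3, x = 7
Loop ends.

Final answer: 7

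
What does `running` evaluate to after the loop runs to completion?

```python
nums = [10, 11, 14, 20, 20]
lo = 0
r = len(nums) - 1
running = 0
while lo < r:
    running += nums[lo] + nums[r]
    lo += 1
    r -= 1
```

Let's trace through this code step by step.

Initialize: nums = [10, 11, 14, 20, 20]
Initialize: lo = 0
Initialize: r = 4
Initialize: running = 0
Entering loop: while lo < r:
After iteration 1: lo = 1, r = 3, running = 30
After iteration 2: lo = 2, r = 2, running = 61
Loop ends.

Final answer: 61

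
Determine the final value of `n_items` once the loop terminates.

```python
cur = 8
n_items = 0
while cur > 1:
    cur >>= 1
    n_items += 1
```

Let's trace through this code step by step.

Initialize: cur = 8
Initialize: n_items = 0
Entering loop: while cur > 1:
After iteration 1: cur = 4, n_items = 1
After iteration 2: cur = 2, n_items = 2
After iteration 3: cur = 1, n_items = 3
Loop ends.

Final answer: 3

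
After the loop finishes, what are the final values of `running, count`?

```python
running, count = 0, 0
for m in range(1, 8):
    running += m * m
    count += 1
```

Let's trace through this code step by step.

Initialize: running = 0
Initialize: count = 0
Entering loop: for m in range(1, 8):
After iteration 1: m = 1, running = 1, count = 1
After iteration 2: m = 2, running = 5, count = 2
After iteration 3: m = 3, running = 14, count = 3
After iteration 4: m = 4, running = 30, count = 4
After iteration 5: m = 5, running = 55, count = 5
After iteration 6: m = 6, running = 91, count = 6
After iteration 7: m = 7, running = 140, count = 7
Loop ends.

Final answer: 140, 7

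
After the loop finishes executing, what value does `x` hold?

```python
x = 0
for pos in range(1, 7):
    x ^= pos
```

Let's trace through this code step by step.

Initialize: x = 0
Entering loop: for pos in range(1, 7):
After iteration 1: pos = 1, x = 1
After iteration 2: pos = 2, x = 3
After iteration 3: pos = 3, x = 0
After iteration 4: pos = 4, x = 4
After iteration 5: pos = 5, x = 1
After iteration 6: pos = 6, x = 7
Loop ends.

Final answer: 7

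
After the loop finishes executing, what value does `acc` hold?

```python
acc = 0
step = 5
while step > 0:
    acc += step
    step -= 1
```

Let's trace through this code step by step.

Initialize: acc = 0
Initialize: step = 5
Entering loop: while step > 0:
After iteration 1: acc = 5, step = 4
After iteration 2: acc = 9, step = 3
After iteration 3: acc = 12, step = 2
After iteration 4: acc = 14, step = 1
After iteration 5: acc = 15, step = 0
Loop ends.

Final answer: 15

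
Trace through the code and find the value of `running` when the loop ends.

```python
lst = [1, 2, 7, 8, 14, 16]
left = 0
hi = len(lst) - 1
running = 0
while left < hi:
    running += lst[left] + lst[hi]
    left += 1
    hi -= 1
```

Let's trace through this code step by step.

Initialize: lst = [1, 2, 7, 8, 14, 16]
Initialize: left = 0
Initialize: hi = 5
Initialize: running = 0
Entering loop: while left < hi:
After iteration 1: left = 1, hi = 4, running = 17
After iteration 2: left = 2, hi = 3, running = 33
After iteration 3: left = 3, hi = 2, running = 48
Loop ends.

Final answer: 48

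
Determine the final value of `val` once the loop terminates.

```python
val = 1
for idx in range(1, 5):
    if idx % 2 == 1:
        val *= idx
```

Let's trace through this code step by step.

Initialize: val = 1
Entering loop: for idx in range(1, 5):
After iteration 1: idx = 1, val = 1
After iteration 2: idx = 2, val = 1
After iteration 3: idx = 3, val = 3
After iteration 4: idx = 4, val = 3
Loop ends.

Final answer: 3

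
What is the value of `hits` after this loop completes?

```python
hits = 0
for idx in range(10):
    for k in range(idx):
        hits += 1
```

Let's trace through this code step by step.

Initialize: hits = 0
Entering loop: for idx in range(10):
After iteration 1: idx = 0, hits = 0
After iteration 2: idx = 1, hits = 1, k = 0
After iteration 3: idx = 2, hits = 3, k = 1
After iteration 4: idx = 3, hits = 6, k = 2
After iteration 5: idx = 4, hits = 10, k = 3
After iteration 6: idx = 5, hits = 15, k = 4
After iteration 7: idx = 6, hits = 21, k = 5
After iteration 8: idx = 7, hits = 28, k = 6
After iteration 9: idx = 8, hits = 36, k = 7
After iteration 10: idx = 9, hits = 45, k = 8
Loop ends.

Final answer: 45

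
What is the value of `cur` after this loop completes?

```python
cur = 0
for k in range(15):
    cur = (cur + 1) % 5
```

Let's trace through this code step by step.

Initialize: cur = 0
Entering loop: for k in range(15):
After iteration 1: k = 0, cur = 1
After iteration 2: k = 1, cur = 2
After iteration 3: k = 2, cur = 3
After iteration 4: k = 3, cur = 4
After iteration 5: k = 4, cur = 0
After iteration 6: k = 5, cur = 1
After iteration 7: k = 6, cur = 2
After iteration 8: k = 7, cur = 3
After iteration 9: k = 8, cur = 4
After iteration 10: k = 9, cur = 0
After iteration 11: k = 10, cur = 1
After iteration 12: k = 11, cur = 2
After iteration 13: k = 12, cur = 3
After iteration 14: k = 13, cur = 4
After iteration 15: k = 14, cur = 0
Loop ends.

Final answer: 0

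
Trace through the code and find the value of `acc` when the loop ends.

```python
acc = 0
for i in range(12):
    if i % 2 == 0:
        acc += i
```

Let's trace through this code step by step.

Initialize: acc = 0
Entering loop: for i in range(12):
After iteration 1: i = 0, acc = 0
After iteration 2: i = 1, acc = 0
After iteration 3: i = 2, acc = 2
After iteration 4: i = 3, acc = 2
After iteration 5: i = 4, acc = 6
After iteration 6: i = 5, acc = 6
After iteration 7: i = 6, acc = 12
After iteration 8: i = 7, acc = 12
After iteration 9: i = 8, acc = 20
After iteration 10: i = 9, acc = 20
After iteration 11: i = 10, acc = 30
After iteration 12: i = 11, acc = 30
Loop ends.

Final answer: 30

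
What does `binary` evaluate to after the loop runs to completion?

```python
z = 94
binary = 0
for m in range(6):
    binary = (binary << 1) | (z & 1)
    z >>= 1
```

Let's trace through this code step by step.

Initialize: z = 94
Initialize: binary = 0
Entering loop: for m in range(6):
After iteration 1: m = 0, z = 47, binary = 0
After iteration 2: m = 1, z = 23, binary = 1
After iteration 3: m = 2, z = 11, binary = 3
After iteration 4: m = 3, z = 5, binary = 7
After iteration 5: m = 4, z = 2, binary = 15
After iteration 6: m = 5, z = 1, binary = 30
Loop ends.

Final answer: 30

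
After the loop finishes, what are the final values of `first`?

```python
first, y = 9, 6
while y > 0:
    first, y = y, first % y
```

Let's trace through this code step by step.

Initialize: first = 9
Initialize: y = 6
Entering loop: while y > 0:
After iteration 1: first = 6, y = 3
After iteration 2: first = 3, y = 0
Loop ends.

Final answer: 3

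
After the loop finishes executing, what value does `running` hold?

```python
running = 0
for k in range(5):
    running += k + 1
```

Let's trace through this code step by step.

Initialize: running = 0
Entering loop: for k in range(5):
After iteration 1: k = 0, running = 1
After iteration 2: k = 1, running = 3
After iteration 3: k = 2, running = 6
After iteration 4: k = 3, running = 10
After iteration 5: k = 4, running = 15
Loop ends.

Final answer: 15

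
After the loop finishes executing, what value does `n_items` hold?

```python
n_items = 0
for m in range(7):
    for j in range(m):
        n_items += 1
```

Let's trace through this code step by step.

Initialize: n_items = 0
Entering loop: for m in range(7):
After iteration 1: m = 0, n_items = 0
After iteration 2: m = 1, n_items = 1, j = 0
After iteration 3: m = 2, n_items = 3, j = 1
After iteration 4: m = 3, n_items = 6, j = 2
After iteration 5: m = 4, n_items = 10, j = 3
After iteration 6: m = 5, n_items = 15, j = 4
After iteration 7: m = 6, n_items = 21, j = 5
Loop ends.

Final answer: 21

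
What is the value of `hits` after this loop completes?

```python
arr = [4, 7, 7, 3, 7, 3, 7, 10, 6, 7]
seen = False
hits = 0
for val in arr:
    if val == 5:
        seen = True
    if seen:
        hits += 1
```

Let's trace through this code step by step.

Initialize: arr = [4, 7, 7, 3, 7, 3, 7, 10, 6, 7]
Initialize: seen = False
Initialize: hits = 0
Entering loop: for val in arr:
After iteration 1: val = 4, hits = 0
After iteration 2: val = 7, hits = 0
After iteration 3: val = 7, hits = 0
After iteration 4: val = 3, hits = 0
After iteration 5: val = 7, hits = 0
After iteration 6: val = 3, hits = 0
After iteration 7: val = 7, hits = 0
After iteration 8: val = 10, hits = 0
After iteration 9: val = 6, hits = 0
After iteration 10: val = 7, hits = 0
Loop ends.

Final answer: 0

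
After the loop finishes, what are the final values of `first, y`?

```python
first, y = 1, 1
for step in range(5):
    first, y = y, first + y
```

Let's trace through this code step by step.

Initialize: first = 1
Initialize: y = 1
Entering loop: for step in range(5):
After iteration 1: step = 0, first = 1, y = 2
After iteration 2: step = 1, first = 2, y = 3
After iteration 3: step = 2, first = 3, y = 5
After iteration 4: step = 3, first = 5, y = 8
After iteration 5: step = 4, first = 8, y = 13
Loop ends.

Final answer: 8, 13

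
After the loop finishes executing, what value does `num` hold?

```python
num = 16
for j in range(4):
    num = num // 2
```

Let's trace through this code step by step.

Initialize: num = 16
Entering loop: for j in range(4):
After iteration 1: j = 0, num = 8
After iteration 2: j = 1, num = 4
After iteration 3: j = 2, num = 2
After iteration 4: j = 3, num = 1
Loop ends.

Final answer: 1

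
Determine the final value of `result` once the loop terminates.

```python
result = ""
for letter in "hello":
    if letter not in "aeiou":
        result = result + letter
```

Let's trace through this code step by step.

Initialize: result = ''
Entering loop: for letter in "hello":
After iteration 1: letter = 'h', result = 'h'
After iteration 2: letter = 'e', result = 'h'
After iteration 3: letter = 'l', result = 'hl'
After iteration 4: letter = 'l', result = 'hll'
After iteration 5: letter = 'o', result = 'hll'
Loop ends.

Final answer: 'hll'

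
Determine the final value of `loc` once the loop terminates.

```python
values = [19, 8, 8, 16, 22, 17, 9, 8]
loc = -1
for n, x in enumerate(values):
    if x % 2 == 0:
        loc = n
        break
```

Let's trace through this code step by step.

Initialize: values = [19, 8, 8, 16, 22, 17, 9, 8]
Initialize: loc = -1
Entering loop: for n, x in enumerate(values):
After iteration 1: n = 0, x = 19, loc = -1
After iteration 2: n = 1, x = 8, loc = 1
Loop ends.

Final answer: 1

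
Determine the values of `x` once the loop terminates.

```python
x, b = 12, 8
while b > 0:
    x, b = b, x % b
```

Let's trace through this code step by step.

Initialize: x = 12
Initialize: b = 8
Entering loop: while b > 0:
After iteration 1: x = 8, b = 4
After iteration 2: x = 4, b = 0
Loop ends.

Final answer: 4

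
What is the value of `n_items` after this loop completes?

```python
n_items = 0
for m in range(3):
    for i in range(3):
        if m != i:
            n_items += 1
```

Let's trace through this code step by step.

Initialize: n_items = 0
Entering loop: for m in range(3):
After iteration 1: m = 0, n_items = 2
After iteration 2: m = 1, n_items = 4
After iteration 3: m = 2, n_items = 6
Loop ends.

Final answer: 6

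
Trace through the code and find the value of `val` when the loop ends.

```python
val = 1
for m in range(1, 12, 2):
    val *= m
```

Let's trace through this code step by step.

Initialize: val = 1
Entering loop: for m in range(1, 12, 2):
After iteration 1: m = 1, val = 1
After iteration 2: m = 3, val = 3
After iteration 3: m = 5, val = 15
After iteration 4: m = 7, val = 105
After iteration 5: m = 9, val = 945
After iteration 6: m = 11, val = 10395
Loop ends.

Final answer: 10395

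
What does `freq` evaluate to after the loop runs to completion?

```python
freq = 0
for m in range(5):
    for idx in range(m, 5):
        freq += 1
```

Let's trace through this code step by step.

Initialize: freq = 0
Entering loop: for m in range(5):
After iteration 1: m = 0, freq = 5
After iteration 2: m = 1, freq = 9
After iteration 3: m = 2, freq = 12
After iteration 4: m = 3, freq = 14
After iteration 5: m = 4, freq = 15
Loop ends.

Final answer: 15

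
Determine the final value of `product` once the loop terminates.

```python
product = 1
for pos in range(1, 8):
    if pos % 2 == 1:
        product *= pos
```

Let's trace through this code step by step.

Initialize: product = 1
Entering loop: for pos in range(1, 8):
After iteration 1: pos = 1, product = 1
After iteration 2: pos = 2, product = 1
After iteration 3: pos = 3, product = 3
After iteration 4: pos = 4, product = 3
After iteration 5: pos = 5, product = 15
After iteration 6: pos = 6, product = 15
After iteration 7: pos = 7, product = 105
Loop ends.

Final answer: 105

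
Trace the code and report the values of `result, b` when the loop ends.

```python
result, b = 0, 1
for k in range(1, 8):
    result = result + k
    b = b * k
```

Let's trace through this code step by step.

Initialize: result = 0
Initialize: b = 1
Entering loop: for k in range(1, 8):
After iteration 1: k = 1, result = 1, b = 1
After iteration 2: k = 2, result = 3, b = 2
After iteration 3: k = 3, result = 6, b = 6
After iteration 4: k = 4, result = 10, b = 24
After iteration 5: k = 5, result = 15, b = 120
After iteration 6: k = 6, result = 21, b = 720
After iteration 7: k = 7, result = 28, b = 5040
Loop ends.

Final answer: 28, 5040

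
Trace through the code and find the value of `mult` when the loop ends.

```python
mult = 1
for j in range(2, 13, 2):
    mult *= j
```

Let's trace through this code step by step.

Initialize: mult = 1
Entering loop: for j in range(2, 13, 2):
After iteration 1: j = 2, mult = 2
After iteration 2: j = 4, mult = 8
After iteration 3: j = 6, mult = 48
After iteration 4: j = 8, mult = 384
After iteration 5: j = 10, mult = 3840
After iteration 6: j = 12, mult = 46080
Loop ends.

Final answer: 46080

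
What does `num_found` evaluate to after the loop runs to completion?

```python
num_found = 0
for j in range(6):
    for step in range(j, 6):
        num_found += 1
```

Let's trace through this code step by step.

Initialize: num_found = 0
Entering loop: for j in range(6):
After iteration 1: j = 0, num_found = 6
After iteration 2: j = 1, num_found = 11
After iteration 3: j = 2, num_found = 15
After iteration 4: j = 3, num_found = 18
After iteration 5: j = 4, num_found = 20
After iteration 6: j = 5, num_found = 21
Loop ends.

Final answer: 21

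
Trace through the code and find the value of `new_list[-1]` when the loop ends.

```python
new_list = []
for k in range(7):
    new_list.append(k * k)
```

Let's trace through this code step by step.

Initialize: new_list = []
Entering loop: for k in range(7):
After iteration 1: k = 0, new_list = [0]
After iteration 2: k = 1, new_list = [0, 1]
After iteration 3: k = 2, new_list = [0, 1, 4]
After iteration 4: k = 3, new_list = [0, 1, 4, 9]
After iteration 5: k = 4, new_list = [0, 1, 4, 9, 16]
After iteration 6: k = 5, new_list = [0, 1, 4, 9, 16, 25]
After iteration 7: k = 6, new_list = [0, 1, 4, 9, 16, 25, 36]
Loop ends.
new_list[-1] = 36

Final answer: 36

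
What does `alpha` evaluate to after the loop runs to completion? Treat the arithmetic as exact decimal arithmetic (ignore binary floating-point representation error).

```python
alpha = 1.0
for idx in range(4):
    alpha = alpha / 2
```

Let's trace through this code step by step.

Initialize: alpha = 1.0
Entering loop: for idx in range(4):
After iteration 1: idx = 0, alpha = 0.5
After iteration 2: idx = 1, alpha = 0.25
After iteration 3: idx = 2, alpha = 0.125
After iteration 4: idx = 3, alpha = 0.0625
Loop ends.

Final answer: 0.0625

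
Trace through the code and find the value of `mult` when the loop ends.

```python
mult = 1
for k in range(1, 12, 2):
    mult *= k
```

Let's trace through this code step by step.

Initialize: mult = 1
Entering loop: for k in range(1, 12, 2):
After iteration 1: k = 1, mult = 1
After iteration 2: k = 3, mult = 3
After iteration 3: k = 5, mult = 15
After iteration 4: k = 7, mult = 105
After iteration 5: k = 9, mult = 945
After iteration 6: k = 11, mult = 10395
Loop ends.

Final answer: 10395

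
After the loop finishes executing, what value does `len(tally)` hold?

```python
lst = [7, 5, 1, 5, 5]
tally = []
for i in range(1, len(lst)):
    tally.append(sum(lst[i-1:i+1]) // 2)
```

Let's trace through this code step by step.

Initialize: lst = [7, 5, 1, 5, 5]
Initialize: tally = []
Entering loop: for i in range(1, len(lst)):
After iteration 1: i = 1, tally = [6]
After iteration 2: i = 2, tally = [6, 3]
After iteration 3: i = 3, tally = [6, 3, 3]
After iteration 4: i = 4, tally = [6, 3, 3, 5]
Loop ends.
len(tally) = 4

Final answer: 4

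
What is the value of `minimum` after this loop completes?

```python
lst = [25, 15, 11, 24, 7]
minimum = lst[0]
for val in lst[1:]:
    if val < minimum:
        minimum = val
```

Let's trace through this code step by step.

Initialize: lst = [25, 15, 11, 24, 7]
Initialize: minimum = 25
Entering loop: for val in lst[1:]:
After iteration 1: val = 15, minimum = 15
After iteration 2: val = 11, minimum = 11
After iteration 3: val = 24, minimum = 11
After iteration 4: val = 7, minimum = 7
Loop ends.

Final answer: 7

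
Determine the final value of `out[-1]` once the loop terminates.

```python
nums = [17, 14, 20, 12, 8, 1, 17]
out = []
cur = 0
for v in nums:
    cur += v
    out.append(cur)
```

Let's trace through this code step by step.

Initialize: nums = [17, 14, 20, 12, 8, 1, 17]
Initialize: out = []
Initialize: cur = 0
Entering loop: for v in nums:
After iteration 1: v = 17, out = [17], cur = 17
After iteration 2: v = 14, out = [17, 31], cur = 31
After iteration 3: v = 20, out = [17, 31, 51], cur = 51
After iteration 4: v = 12, out = [17, 31, 51, 63], cur = 63
After iteration 5: v = 8, out = [17, 31, 51, 63, 71], cur = 71
After iteration 6: v = 1, out = [17, 31, 51, 63, 71, 72], cur = 72
After iteration 7: v = 17, out = [17, 31, 51, 63, 71, 72, 89], cur = 89
Loop ends.
out[-1] = 89

Final answer: 89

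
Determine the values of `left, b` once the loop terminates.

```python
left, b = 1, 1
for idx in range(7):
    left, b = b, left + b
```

Let's trace through this code step by step.

Initialize: left = 1
Initialize: b = 1
Entering loop: for idx in range(7):
After iteration 1: idx = 0, left = 1, b = 2
After iteration 2: idx = 1, left = 2, b = 3
After iteration 3: idx = 2, left = 3, b = 5
After iteration 4: idx = 3, left = 5, b = 8
After iteration 5: idx = 4, left = 8, b = 13
After iteration 6: idx = 5, left = 13, b = 21
After iteration 7: idx = 6, left = 21, b = 34
Loop ends.

Final answer: 21, 34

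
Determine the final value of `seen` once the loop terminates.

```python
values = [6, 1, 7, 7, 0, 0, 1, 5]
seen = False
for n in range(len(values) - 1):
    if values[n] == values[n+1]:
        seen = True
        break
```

Let's trace through this code step by step.

Initialize: values = [6, 1, 7, 7, 0, 0, 1, 5]
Initialize: seen = False
Entering loop: for n in range(len(values) - 1):
After iteration 1: n = 0, seen = False
After iteration 2: n = 1, seen = False
After iteration 3: n = 2, seen = True
Loop ends.

Final answer: True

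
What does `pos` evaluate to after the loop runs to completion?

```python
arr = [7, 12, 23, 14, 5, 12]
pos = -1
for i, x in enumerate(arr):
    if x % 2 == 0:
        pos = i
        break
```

Let's trace through this code step by step.

Initialize: arr = [7, 12, 23, 14, 5, 12]
Initialize: pos = -1
Entering loop: for i, x in enumerate(arr):
After iteration 1: i = 0, x = 7, pos = -1
After iteration 2: i = 1, x = 12, pos = 1
Loop ends.

Final answer: 1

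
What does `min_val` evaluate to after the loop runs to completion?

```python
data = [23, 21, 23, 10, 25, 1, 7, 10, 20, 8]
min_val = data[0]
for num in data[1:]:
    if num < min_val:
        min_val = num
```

Let's trace through this code step by step.

Initialize: data = [23, 21, 23, 10, 25, 1, 7, 10, 20, 8]
Initialize: min_val = 23
Entering loop: for num in data[1:]:
After iteration 1: num = 21, min_val = 21
After iteration 2: num = 23, min_val = 21
After iteration 3: num = 10, min_val = 10
After iteration 4: num = 25, min_val = 10
After iteration 5: num = 1, min_val = 1
After iteration 6: num = 7, min_val = 1
After iteration 7: num = 10, min_val = 1
After iteration 8: num = 20, min_val = 1
After iteration 9: num = 8, min_val = 1
Loop ends.

Final answer: 1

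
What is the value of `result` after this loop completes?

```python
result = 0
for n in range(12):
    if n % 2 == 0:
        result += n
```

Let's trace through this code step by step.

Initialize: result = 0
Entering loop: for n in range(12):
After iteration 1: n = 0, result = 0
After iteration 2: n = 1, result = 0
After iteration 3: n = 2, result = 2
After iteration 4: n = 3, result = 2
After iteration 5: n = 4, result = 6
After iteration 6: n = 5, result = 6
After iteration 7: n = 6, result = 12
After iteration 8: n = 7, result = 12
After iteration 9: n = 8, result = 20
After iteration 10: n = 9, result = 20
After iteration 11: n = 10, result = 30
After iteration 12: n = 11, result = 30
Loop ends.

Final answer: 30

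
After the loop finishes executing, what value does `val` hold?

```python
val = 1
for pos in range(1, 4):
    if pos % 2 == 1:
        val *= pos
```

Let's trace through this code step by step.

Initialize: val = 1
Entering loop: for pos in range(1, 4):
After iteration 1: pos = 1, val = 1
After iteration 2: pos = 2, val = 1
After iteration 3: pos = 3, val = 3
Loop ends.

Final answer: 3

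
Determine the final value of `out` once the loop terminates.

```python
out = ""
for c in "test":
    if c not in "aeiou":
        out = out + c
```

Let's trace through this code step by step.

Initialize: out = ''
Entering loop: for c in "test":
After iteration 1: c = 't', out = 't'
After iteration 2: c = 'e', out = 't'
After iteration 3: c = 's', out = 'ts'
After iteration 4: c = 't', out = 'tst'
Loop ends.

Final answer: 'tst'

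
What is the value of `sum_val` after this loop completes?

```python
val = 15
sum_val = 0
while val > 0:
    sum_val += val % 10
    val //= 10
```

Let's trace through this code step by step.

Initialize: val = 15
Initialize: sum_val = 0
Entering loop: while val > 0:
After iteration 1: val = 1, sum_val = 5
After iteration 2: val = 0, sum_val = 6
Loop ends.

Final answer: 6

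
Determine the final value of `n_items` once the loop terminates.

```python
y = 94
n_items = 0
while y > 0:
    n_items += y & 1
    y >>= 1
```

Let's trace through this code step by step.

Initialize: y = 94
Initialize: n_items = 0
Entering loop: while y > 0:
After iteration 1: y = 47, n_items = 0
After iteration 2: y = 23, n_items = 1
After iteration 3: y = 11, n_items = 2
After iteration 4: y = 5, n_items = 3
After iteration 5: y = 2, n_items = 4
After iteration 6: y = 1, n_items = 4
After iteration 7: y = 0, n_items = 5
Loop ends.

Final answer: 5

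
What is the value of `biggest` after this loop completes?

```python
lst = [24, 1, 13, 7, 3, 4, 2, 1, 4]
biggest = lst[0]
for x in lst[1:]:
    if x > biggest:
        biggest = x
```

Let's trace through this code step by step.

Initialize: lst = [24, 1, 13, 7, 3, 4, 2, 1, 4]
Initialize: biggest = 24
Entering loop: for x in lst[1:]:
After iteration 1: x = 1, biggest = 24
After iteration 2: x = 13, biggest = 24
After iteration 3: x = 7, biggest = 24
After iteration 4: x = 3, biggest = 24
After iteration 5: x = 4, biggest = 24
After iteration 6: x = 2, biggest = 24
After iteration 7: x = 1, biggest = 24
After iteration 8: x = 4, biggest = 24
Loop ends.

Final answer: 24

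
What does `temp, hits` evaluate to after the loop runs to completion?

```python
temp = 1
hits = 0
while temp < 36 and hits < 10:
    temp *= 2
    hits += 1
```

Let's trace through this code step by step.

Initialize: temp = 1
Initialize: hits = 0
Entering loop: while temp < 36 and hits < 10:
After iteration 1: temp = 2, hits = 1
After iteration 2: temp = 4, hits = 2
After iteration 3: temp = 8, hits = 3
After iteration 4: temp = 16, hits = 4
After iteration 5: temp = 32, hits = 5
After iteration 6: temp = 64, hits = 6
Loop ends.

Final answer: 64, 6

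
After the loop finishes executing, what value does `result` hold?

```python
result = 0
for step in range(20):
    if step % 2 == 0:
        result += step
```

Let's trace through this code step by step.

Initialize: result = 0
Entering loop: for step in range(20):
After iteration 1: step = 0, result = 0
After iteration 2: step = 1, result = 0
After iteration 3: step = 2, result = 2
After iteration 4: step = 3, result = 2
After iteration 5: step = 4, result = 6
After iteration 6: step = 5, result = 6
After iteration 7: step = 6, result = 12
After iteration 8: step = 7, result = 12
After iteration 9: step = 8, result = 20
After iteration 10: step = 9, result = 20
After iteration 11: step = 10, result = 30
After iteration 12: step = 11, result = 30
After iteration 13: step = 12, result = 42
After iteration 14: step = 13, result = 42
After iteration 15: step = 14, result = 56
After iteration 16: step = 15, result = 56
After iteration 17: step = 16, result = 72
After iteration 18: step = 17, result = 72
After iteration 19: step = 18, result = 90
After iteration 20: step = 19, result = 90
Loop ends.

Final answer: 90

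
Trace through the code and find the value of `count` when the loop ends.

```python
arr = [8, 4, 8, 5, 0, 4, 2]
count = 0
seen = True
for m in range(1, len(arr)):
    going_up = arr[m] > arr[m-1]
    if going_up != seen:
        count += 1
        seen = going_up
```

Let's trace through this code step by step.

Initialize: arr = [8, 4, 8, 5, 0, 4, 2]
Initialize: count = 0
Initialize: seen = True
Entering loop: for m in range(1, len(arr)):
After iteration 1: m = 1, count = 1, seen = False, going_up = False
After iteration 2: m = 2, count = 2, seen = True, going_up = True
After iteration 3: m = 3, count = 3, seen = False, going_up = False
After iteration 4: m = 4, count = 3, seen = False, going_up = False
After iteration 5: m = 5, count = 4, seen = True, going_up = True
After iteration 6: m = 6, count = 5, seen = False, going_up = False
Loop ends.

Final answer: 5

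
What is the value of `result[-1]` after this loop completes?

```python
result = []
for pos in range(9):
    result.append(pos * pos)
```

Let's trace through this code step by step.

Initialize: result = []
Entering loop: for pos in range(9):
After iteration 1: pos = 0, result = [0]
After iteration 2: pos = 1, result = [0, 1]
After iteration 3: pos = 2, result = [0, 1, 4]
After iteration 4: pos = 3, result = [0, 1, 4, 9]
After iteration 5: pos = 4, result = [0, 1, 4, 9, 16]
After iteration 6: pos = 5, result = [0, 1, 4, 9, 16, 25]
After iteration 7: pos = 6, result = [0, 1, 4, 9, 16, 25, 36]
After iteration 8: pos = 7, result = [0, 1, 4, 9, 16, 25, 36, 49]
After iteration 9: pos = 8, result = [0, 1, 4, 9, 16, 25, 36, 49, 64]
Loop ends.
result[-1] = 64

Final answer: 64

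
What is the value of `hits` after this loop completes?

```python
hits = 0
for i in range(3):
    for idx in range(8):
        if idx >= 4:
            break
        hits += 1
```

Let's trace through this code step by step.

Initialize: hits = 0
Entering loop: for i in range(3):
After iteration 1: i = 0, hits = 4
After iteration 2: i = 1, hits = 8
After iteration 3: i = 2, hits = 12
Loop ends.

Final answer: 12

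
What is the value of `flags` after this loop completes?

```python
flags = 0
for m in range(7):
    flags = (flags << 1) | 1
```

Let's trace through this code step by step.

Initialize: flags = 0
Entering loop: for m in range(7):
After iteration 1: m = 0, flags = 1
After iteration 2: m = 1, flags = 3
After iteration 3: m = 2, flags = 7
After iteration 4: m = 3, flags = 15
After iteration 5: m = 4, flags = 31
After iteration 6: m = 5, flags = 63
After iteration 7: m = 6, flags = 127
Loop ends.

Final answer: 127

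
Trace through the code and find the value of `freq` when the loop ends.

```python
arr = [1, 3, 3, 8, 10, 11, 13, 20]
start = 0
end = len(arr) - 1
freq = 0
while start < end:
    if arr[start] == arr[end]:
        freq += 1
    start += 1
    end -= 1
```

Let's trace through this code step by step.

Initialize: arr = [1, 3, 3, 8, 10, 11, 13, 20]
Initialize: start = 0
Initialize: end = 7
Initialize: freq = 0
Entering loop: while start < end:
After iteration 1: start = 1, end = 6, freq = 0
After iteration 2: start = 2, end = 5, freq = 0
After iteration 3: start = 3, end = 4, freq = 0
After iteration 4: start = 4, end = 3, freq = 0
Loop ends.

Final answer: 0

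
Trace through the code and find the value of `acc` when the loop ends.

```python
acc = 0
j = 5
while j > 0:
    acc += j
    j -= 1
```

Let's trace through this code step by step.

Initialize: acc = 0
Initialize: j = 5
Entering loop: while j > 0:
After iteration 1: acc = 5, j = 4
After iteration 2: acc = 9, j = 3
After iteration 3: acc = 12, j = 2
After iteration 4: acc = 14, j = 1
After iteration 5: acc = 15, j = 0
Loop ends.

Final answer: 15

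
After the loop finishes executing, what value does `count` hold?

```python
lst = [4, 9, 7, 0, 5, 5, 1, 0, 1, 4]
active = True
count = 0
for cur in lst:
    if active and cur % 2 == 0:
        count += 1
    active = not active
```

Let's trace through this code step by step.

Initialize: lst = [4, 9, 7, 0, 5, 5, 1, 0, 1, 4]
Initialize: active = True
Initialize: count = 0
Entering loop: for cur in lst:
After iteration 1: cur = 4, active = False, count = 1
After iteration 2: cur = 9, active = True, count = 1
After iteration 3: cur = 7, active = False, count = 1
After iteration 4: cur = 0, active = True, count = 1
After iteration 5: cur = 5, active = False, count = 1
After iteration 6: cur = 5, active = True, count = 1
After iteration 7: cur = 1, active = False, count = 1
After iteration 8: cur = 0, active = True, count = 1
After iteration 9: cur = 1, active = False, count = 1
After iteration 10: cur = 4, active = True, count = 1
Loop ends.

Final answer: 1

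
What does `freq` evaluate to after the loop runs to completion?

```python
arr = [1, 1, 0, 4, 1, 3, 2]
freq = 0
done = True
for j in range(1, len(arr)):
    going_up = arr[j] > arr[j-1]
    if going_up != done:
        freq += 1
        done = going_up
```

Let's trace through this code step by step.

Initialize: arr = [1, 1, 0, 4, 1, 3, 2]
Initialize: freq = 0
Initialize: done = True
Entering loop: for j in range(1, len(arr)):
After iteration 1: j = 1, freq = 1, done = False, going_up = False
After iteration 2: j = 2, freq = 1, done = False, going_up = False
After iteration 3: j = 3, freq = 2, done = True, going_up = True
After iteration 4: j = 4, freq = 3, done = False, going_up = False
After iteration 5: j = 5, freq = 4, done = True, going_up = True
After iteration 6: j = 6, freq = 5, done = False, going_up = False
Loop ends.

Final answer: 5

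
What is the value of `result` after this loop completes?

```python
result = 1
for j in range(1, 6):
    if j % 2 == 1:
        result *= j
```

Let's trace through this code step by step.

Initialize: result = 1
Entering loop: for j in range(1, 6):
After iteration 1: j = 1, result = 1
After iteration 2: j = 2, result = 1
After iteration 3: j = 3, result = 3
After iteration 4: j = 4, result = 3
After iteration 5: j = 5, result = 15
Loop ends.

Final answer: 15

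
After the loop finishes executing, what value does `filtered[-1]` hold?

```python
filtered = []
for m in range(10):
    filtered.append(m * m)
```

Let's trace through this code step by step.

Initialize: filtered = []
Entering loop: for m in range(10):
After iteration 1: m = 0, filtered = [0]
After iteration 2: m = 1, filtered = [0, 1]
After iteration 3: m = 2, filtered = [0, 1, 4]
After iteration 4: m = 3, filtered = [0, 1, 4, 9]
After iteration 5: m = 4, filtered = [0, 1, 4, 9, 16]
After iteration 6: m = 5, filtered = [0, 1, 4, 9, 16, 25]
After iteration 7: m = 6, filtered = [0, 1, 4, 9, 16, 25, 36]
After iteration 8: m = 7, filtered = [0, 1, 4, 9, 16, 25, 36, 49]
After iteration 9: m = 8, filtered = [0, 1, 4, 9, 16, 25, 36, 49, 64]
After iteration 10: m = 9, filtered = [0, 1, 4, 9, 16, 25, 36, 49, 64, 81]
Loop ends.
filtered[-1] = 81

Final answer: 81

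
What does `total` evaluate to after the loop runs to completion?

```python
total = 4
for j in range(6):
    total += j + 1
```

Let's trace through this code step by step.

Initialize: total = 4
Entering loop: for j in range(6):
After iteration 1: j = 0, total = 5
After iteration 2: j = 1, total = 7
After iteration 3: j = 2, total = 10
After iteration 4: j = 3, total = 14
After iteration 5: j = 4, total = 19
After iteration 6: j = 5, total = 25
Loop ends.

Final answer: 25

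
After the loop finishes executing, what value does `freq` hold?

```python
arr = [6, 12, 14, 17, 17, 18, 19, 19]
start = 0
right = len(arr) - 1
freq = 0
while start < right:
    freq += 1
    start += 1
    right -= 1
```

Let's trace through this code step by step.

Initialize: arr = [6, 12, 14, 17, 17, 18, 19, 19]
Initialize: start = 0
Initialize: right = 7
Initialize: freq = 0
Entering loop: while start < right:
After iteration 1: start = 1, right = 6, freq = 1
After iteration 2: start = 2, right = 5, freq = 2
After iteration 3: start = 3, right = 4, freq = 3
After iteration 4: start = 4, right = 3, freq = 4
Loop ends.

Final answer: 4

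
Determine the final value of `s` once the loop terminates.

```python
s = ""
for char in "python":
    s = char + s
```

Let's trace through this code step by step.

Initialize: s = ''
Entering loop: for char in "python":
After iteration 1: char = 'p', s = 'p'
After iteration 2: char = 'y', s = 'yp'
After iteration 3: char = 't', s = 'typ'
After iteration 4: char = 'h', s = 'htyp'
After iteration 5: char = 'o', s = 'ohtyp'
After iteration 6: char = 'n', s = 'nohtyp'
Loop ends.

Final answer: 'nohtyp'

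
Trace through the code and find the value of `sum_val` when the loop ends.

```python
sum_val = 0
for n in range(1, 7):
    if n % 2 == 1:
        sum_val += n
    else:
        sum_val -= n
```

Let's trace through this code step by step.

Initialize: sum_val = 0
Entering loop: for n in range(1, 7):
After iteration 1: n = 1, sum_val = 1
After iteration 2: n = 2, sum_val = -1
After iteration 3: n = 3, sum_val = 2
After iteration 4: n = 4, sum_val = -2
After iteration 5: n = 5, sum_val = 3
After iteration 6: n = 6, sum_val = -3
Loop ends.

Final answer: -3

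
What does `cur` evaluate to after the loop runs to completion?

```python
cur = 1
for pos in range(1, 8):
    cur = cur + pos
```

Let's trace through this code step by step.

Initialize: cur = 1
Entering loop: for pos in range(1, 8):
After iteration 1: pos = 1, cur = 2
After iteration 2: pos = 2, cur = 4
After iteration 3: pos = 3, cur = 7
After iteration 4: pos = 4, cur = 11
After iteration 5: pos = 5, cur = 16
After iteration 6: pos = 6, cur = 22
After iteration 7: pos = 7, cur = 29
Loop ends.

Final answer: 29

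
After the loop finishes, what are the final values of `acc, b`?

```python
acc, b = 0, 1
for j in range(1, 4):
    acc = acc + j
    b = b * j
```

Let's trace through this code step by step.

Initialize: acc = 0
Initialize: b = 1
Entering loop: for j in range(1, 4):
After iteration 1: j = 1, acc = 1, b = 1
After iteration 2: j = 2, acc = 3, b = 2
After iteration 3: j = 3, acc = 6, b = 6
Loop ends.

Final answer: 6, 6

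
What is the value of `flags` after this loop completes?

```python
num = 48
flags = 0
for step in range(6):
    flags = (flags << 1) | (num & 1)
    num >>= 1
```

Let's trace through this code step by step.

Initialize: num = 48
Initialize: flags = 0
Entering loop: for step in range(6):
After iteration 1: step = 0, num = 24, flags = 0
After iteration 2: step = 1, num = 12, flags = 0
After iteration 3: step = 2, num = 6, flags = 0
After iteration 4: step = 3, num = 3, flags = 0
After iteration 5: step = 4, num = 1, flags = 1
After iteration 6: step = 5, num = 0, flags = 3
Loop ends.

Final answer: 3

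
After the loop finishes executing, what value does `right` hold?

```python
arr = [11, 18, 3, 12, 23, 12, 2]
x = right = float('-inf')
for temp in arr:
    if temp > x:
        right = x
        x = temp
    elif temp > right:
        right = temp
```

Let's trace through this code step by step.

Initialize: arr = [11, 18, 3, 12, 23, 12, 2]
Initialize: x = -inf
Initialize: right = -inf
Entering loop: for temp in arr:
After iteration 1: temp = 11, x = 11, right = -inf
After iteration 2: temp = 18, x = 18, right = 11
After iteration 3: temp = 3, x = 18, right = 11
After iteration 4: temp = 12, x = 18, right = 12
After iteration 5: temp = 23, x = 23, right = 18
After iteration 6: temp = 12, x = 23, right = 18
After iteration 7: temp = 2, x = 23, right = 18
Loop ends.

Final answer: 18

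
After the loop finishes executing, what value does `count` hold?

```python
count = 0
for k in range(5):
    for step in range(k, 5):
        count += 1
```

Let's trace through this code step by step.

Initialize: count = 0
Entering loop: for k in range(5):
After iteration 1: k = 0, count = 5
After iteration 2: k = 1, count = 9
After iteration 3: k = 2, count = 12
After iteration 4: k = 3, count = 14
After iteration 5: k = 4, count = 15
Loop ends.

Final answer: 15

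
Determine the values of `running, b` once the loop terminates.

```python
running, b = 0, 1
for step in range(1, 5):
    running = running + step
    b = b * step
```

Let's trace through this code step by step.

Initialize: running = 0
Initialize: b = 1
Entering loop: for step in range(1, 5):
After iteration 1: step = 1, running = 1, b = 1
After iteration 2: step = 2, running = 3, b = 2
After iteration 3: step = 3, running = 6, b = 6
After iteration 4: step = 4, running = 10, b = 24
Loop ends.

Final answer: 10, 24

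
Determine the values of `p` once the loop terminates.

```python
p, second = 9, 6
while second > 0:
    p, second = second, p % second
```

Let's trace through this code step by step.

Initialize: p = 9
Initialize: second = 6
Entering loop: while second > 0:
After iteration 1: p = 6, second = 3
After iteration 2: p = 3, second = 0
Loop ends.

Final answer: 3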